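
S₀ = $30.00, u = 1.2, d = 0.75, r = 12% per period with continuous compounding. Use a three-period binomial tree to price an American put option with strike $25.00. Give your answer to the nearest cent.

Risk-neutral probability p = (e^0.12 − 0.75)/(1.2 − 0.75) = 0.3775/0.4500 = 0.8389
Terminal stock prices: S_uuu = 51.84, S_uud = 32.4, S_udd = 20.25, S_ddd = 12.66
Terminal payoffs (K − S): max(-26.84, 0) = 0, max(-7.4, 0) = 0, max(4.75, 0) = 4.75, max(12.34, 0) = 12.34
Node uu (S = 43.2): continuation = e^(−0.12)·[0.8389·0.0000 + 0.1611·0.0000] = 0.0000; exercise value = 0.0000 ≤ continuation, so V_uu = 0.0000
Node ud (S = 27): continuation = e^(−0.12)·[0.8389·0.0000 + 0.1611·4.7500] = 0.6788; exercise value = 0.0000 ≤ continuation, so V_ud = 0.6788
Node dd (S = 16.88): continuation = e^(−0.12)·[0.8389·4.7500 + 0.1611·12.3438] = 5.2980; exercise value = 8.1250 > continuation, so V_dd = 8.1250 (exercise)
Node u (S = 36): continuation = e^(−0.12)·[0.8389·0.0000 + 0.1611·0.6788] = 0.0970; exercise value = 0.0000 ≤ continuation, so V_u = 0.0970
Node d (S = 22.5): continuation = e^(−0.12)·[0.8389·0.6788 + 0.1611·8.1250] = 1.6661; exercise value = 2.5000 > continuation, so V_d = 2.5000 (exercise)
Node 0 (S = 30): continuation = e^(−0.12)·[0.8389·0.0970 + 0.1611·2.5000] = 0.4294; exercise value = 0.0000 ≤ continuation, so V_0 = 0.4294

$0.43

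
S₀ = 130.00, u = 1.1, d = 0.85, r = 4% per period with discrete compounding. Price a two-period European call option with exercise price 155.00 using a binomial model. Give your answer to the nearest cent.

Risk-neutral probability p = (1 + 0.04 − 0.85)/(1.1 − 0.85) = 0.1900/0.2500 = 0.7600
Terminal stock prices: S_uu = 157.3, S_ud = 121.5, S_dd = 93.92
Terminal payoffs (S − K): max(2.3, 0) = 2.3, max(-33.45, 0) = 0, max(-61.08, 0) = 0
Node u (S = 143): V_u = 1/1.04·[0.7600·2.3000 + 0.2400·0.0000] = 1.6808
Node d (S = 110.5): V_d = 1/1.04·[0.7600·0.0000 + 0.2400·0.0000] = 0.0000
Node 0 (S = 130): V_0 = 1/1.04·[0.7600·1.6808 + 0.2400·0.0000] = 1.2283

1.23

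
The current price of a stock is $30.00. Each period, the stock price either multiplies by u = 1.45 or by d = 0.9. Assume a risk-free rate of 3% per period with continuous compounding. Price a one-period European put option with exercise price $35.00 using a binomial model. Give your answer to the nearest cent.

$5.92

Risk-neutral probability p = (e^0.03 − 0.9)/(1.45 − 0.9) = 0.1305/0.5500 = 0.2372
Terminal stock prices: S_u = 43.5, S_d = 27
Terminal payoffs (K − S): max(-8.5, 0) = 0, max(8, 0) = 8
Node 0 (S = 30): V_0 = e^(−0.03)·[0.2372·0.0000 + 0.7628·8.0000] = 5.9221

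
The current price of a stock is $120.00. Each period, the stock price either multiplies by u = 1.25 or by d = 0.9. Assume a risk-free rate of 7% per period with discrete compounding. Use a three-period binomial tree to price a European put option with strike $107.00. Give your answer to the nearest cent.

Risk-neutral probability p = (1 + 0.07 − 0.9)/(1.25 − 0.9) = 0.1700/0.3500 = 0.4857
Terminal stock prices: S_uuu = 234.4, S_uud = 168.8, S_udd = 121.5, S_ddd = 87.48
Terminal payoffs (K − S): max(-127.4, 0) = 0, max(-61.75, 0) = 0, max(-14.5, 0) = 0, max(19.52, 0) = 19.52
Node uu (S = 187.5): V_uu = 1/1.07·[0.4857·0.0000 + 0.5143·0.0000] = 0.0000
Node ud (S = 135): V_ud = 1/1.07·[0.4857·0.0000 + 0.5143·0.0000] = 0.0000
Node dd (S = 97.2): V_dd = 1/1.07·[0.4857·0.0000 + 0.5143·19.5200] = 9.3821
Node u (S = 150): V_u = 1/1.07·[0.4857·0.0000 + 0.5143·0.0000] = 0.0000
Node d (S = 108): V_d = 1/1.07·[0.4857·0.0000 + 0.5143·9.3821] = 4.5094
Node 0 (S = 120): V_0 = 1/1.07·[0.4857·0.0000 + 0.5143·4.5094] = 2.1674

$2.17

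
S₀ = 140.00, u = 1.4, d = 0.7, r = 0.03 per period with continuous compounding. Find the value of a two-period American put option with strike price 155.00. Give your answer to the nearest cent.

33.38

Risk-neutral probability p = (e^0.03 − 0.7)/(1.4 − 0.7) = 0.3305/0.7000 = 0.4721
Terminal stock prices: S_uu = 274.4, S_ud = 137.2, S_dd = 68.6
Terminal payoffs (K − S): max(-119.4, 0) = 0, max(17.8, 0) = 17.8, max(86.4, 0) = 86.4
Node u (S = 196): continuation = e^(−0.03)·[0.4721·0.0000 + 0.5279·17.8000] = 9.1193; exercise value = 0.0000 ≤ continuation, so V_u = 9.1193
Node d (S = 98): continuation = e^(−0.03)·[0.4721·17.8000 + 0.5279·86.4000] = 52.4191; exercise value = 57.0000 > continuation, so V_d = 57.0000 (exercise)
Node 0 (S = 140): continuation = e^(−0.03)·[0.4721·9.1193 + 0.5279·57.0000] = 33.3800; exercise value = 15.0000 ≤ continuation, so V_0 = 33.3800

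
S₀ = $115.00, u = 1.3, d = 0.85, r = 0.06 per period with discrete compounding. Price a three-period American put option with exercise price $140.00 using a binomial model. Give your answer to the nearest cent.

Risk-neutral probability p = (1 + 0.06 − 0.85)/(1.3 − 0.85) = 0.2100/0.4500 = 0.4667
Terminal stock prices: S_uuu = 252.7, S_uud = 165.2, S_udd = 108, S_ddd = 70.62
Terminal payoffs (K − S): max(-112.7, 0) = 0, max(-25.2, 0) = 0, max(31.99, 0) = 31.99, max(69.38, 0) = 69.38
Node uu (S = 194.4): continuation = 1/1.06·[0.4667·0.0000 + 0.5333·0.0000] = 0.0000; exercise value = 0.0000 ≤ continuation, so V_uu = 0.0000
Node ud (S = 127.1): continuation = 1/1.06·[0.4667·0.0000 + 0.5333·31.9863] = 16.0937; exercise value = 12.9250 ≤ continuation, so V_ud = 16.0937
Node dd (S = 83.09): continuation = 1/1.06·[0.4667·31.9863 + 0.5333·69.3756] = 48.9880; exercise value = 56.9125 > continuation, so V_dd = 56.9125 (exercise)
Node u (S = 149.5): continuation = 1/1.06·[0.4667·0.0000 + 0.5333·16.0937] = 8.0975; exercise value = 0.0000 ≤ continuation, so V_u = 8.0975
Node d (S = 97.75): continuation = 1/1.06·[0.4667·16.0937 + 0.5333·56.9125] = 35.7205; exercise value = 42.2500 > continuation, so V_d = 42.2500 (exercise)
Node 0 (S = 115): continuation = 1/1.06·[0.4667·8.0975 + 0.5333·42.2500] = 24.8228; exercise value = 25.0000 > continuation, so V_0 = 25.0000 (exercise)

$25.00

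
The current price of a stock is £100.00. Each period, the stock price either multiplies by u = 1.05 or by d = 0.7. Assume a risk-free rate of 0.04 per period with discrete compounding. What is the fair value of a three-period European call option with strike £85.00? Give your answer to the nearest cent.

Risk-neutral probability p = (1 + 0.04 − 0.7)/(1.05 − 0.7) = 0.3400/0.3500 = 0.9714
Terminal stock prices: S_uuu = 115.8, S_uud = 77.17, S_udd = 51.45, S_ddd = 34.3
Terminal payoffs (S − K): max(30.76, 0) = 30.76, max(-7.825, 0) = 0, max(-33.55, 0) = 0, max(-50.7, 0) = 0
Node uu (S = 110.2): V_uu = 1/1.04·[0.9714·30.7625 + 0.0286·0.0000] = 28.7342
Node ud (S = 73.5): V_ud = 1/1.04·[0.9714·0.0000 + 0.0286·0.0000] = 0.0000
Node dd (S = 49): V_dd = 1/1.04·[0.9714·0.0000 + 0.0286·0.0000] = 0.0000
Node u (S = 105): V_u = 1/1.04·[0.9714·28.7342 + 0.0286·0.0000] = 26.8396
Node d (S = 70): V_d = 1/1.04·[0.9714·0.0000 + 0.0286·0.0000] = 0.0000
Node 0 (S = 100): V_0 = 1/1.04·[0.9714·26.8396 + 0.0286·0.0000] = 25.0700

£25.07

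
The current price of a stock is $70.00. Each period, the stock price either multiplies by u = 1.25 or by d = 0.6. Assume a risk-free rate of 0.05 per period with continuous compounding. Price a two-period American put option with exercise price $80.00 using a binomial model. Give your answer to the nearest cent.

$16.33

Risk-neutral probability p = (e^0.05 − 0.6)/(1.25 − 0.6) = 0.4513/0.6500 = 0.6943
Terminal stock prices: S_uu = 109.4, S_ud = 52.5, S_dd = 25.2
Terminal payoffs (K − S): max(-29.38, 0) = 0, max(27.5, 0) = 27.5, max(54.8, 0) = 54.8
Node u (S = 87.5): continuation = e^(−0.05)·[0.6943·0.0000 + 0.3057·27.5000] = 7.9977; exercise value = 0.0000 ≤ continuation, so V_u = 7.9977
Node d (S = 42): continuation = e^(−0.05)·[0.6943·27.5000 + 0.3057·54.8000] = 34.0984; exercise value = 38.0000 > continuation, so V_d = 38.0000 (exercise)
Node 0 (S = 70): continuation = e^(−0.05)·[0.6943·7.9977 + 0.3057·38.0000] = 16.3331; exercise value = 10.0000 ≤ continuation, so V_0 = 16.3331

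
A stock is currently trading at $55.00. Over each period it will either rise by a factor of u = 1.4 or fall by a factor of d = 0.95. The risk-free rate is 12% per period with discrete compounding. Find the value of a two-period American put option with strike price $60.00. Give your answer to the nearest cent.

Risk-neutral probability p = (1 + 0.12 − 0.95)/(1.4 − 0.95) = 0.1700/0.4500 = 0.3778
Terminal stock prices: S_uu = 107.8, S_ud = 73.15, S_dd = 49.64
Terminal payoffs (K − S): max(-47.8, 0) = 0, max(-13.15, 0) = 0, max(10.36, 0) = 10.36
Node u (S = 77): continuation = 1/1.12·[0.3778·0.0000 + 0.6222·0.0000] = 0.0000; exercise value = 0.0000 ≤ continuation, so V_u = 0.0000
Node d (S = 52.25): continuation = 1/1.12·[0.3778·0.0000 + 0.6222·10.3625] = 5.7569; exercise value = 7.7500 > continuation, so V_d = 7.7500 (exercise)
Node 0 (S = 55): continuation = 1/1.12·[0.3778·0.0000 + 0.6222·7.7500] = 4.3056; exercise value = 5.0000 > continuation, so V_0 = 5.0000 (exercise)

$5.00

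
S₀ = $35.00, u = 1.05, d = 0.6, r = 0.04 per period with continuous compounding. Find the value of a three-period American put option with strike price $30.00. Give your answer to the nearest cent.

$0.44

Risk-neutral probability p = (e^0.04 − 0.6)/(1.05 − 0.6) = 0.4408/0.4500 = 0.9796
Terminal stock prices: S_uuu = 40.52, S_uud = 23.15, S_udd = 13.23, S_ddd = 7.56
Terminal payoffs (K − S): max(-10.52, 0) = 0, max(6.848, 0) = 6.848, max(16.77, 0) = 16.77, max(22.44, 0) = 22.44
Node uu (S = 38.59): continuation = e^(−0.04)·[0.9796·0.0000 + 0.0204·6.8475] = 0.1343; exercise value = 0.0000 ≤ continuation, so V_uu = 0.1343
Node ud (S = 22.05): continuation = e^(−0.04)·[0.9796·6.8475 + 0.0204·16.7700] = 6.7737; exercise value = 7.9500 > continuation, so V_ud = 7.9500 (exercise)
Node dd (S = 12.6): continuation = e^(−0.04)·[0.9796·16.7700 + 0.0204·22.4400] = 16.2237; exercise value = 17.4000 > continuation, so V_dd = 17.4000 (exercise)
Node u (S = 36.75): continuation = e^(−0.04)·[0.9796·0.1343 + 0.0204·7.9500] = 0.2824; exercise value = 0.0000 ≤ continuation, so V_u = 0.2824
Node d (S = 21): continuation = e^(−0.04)·[0.9796·7.9500 + 0.0204·17.4000] = 7.8237; exercise value = 9.0000 > continuation, so V_d = 9.0000 (exercise)
Node 0 (S = 35): continuation = e^(−0.04)·[0.9796·0.2824 + 0.0204·9.0000] = 0.4424; exercise value = 0.0000 ≤ continuation, so V_0 = 0.4424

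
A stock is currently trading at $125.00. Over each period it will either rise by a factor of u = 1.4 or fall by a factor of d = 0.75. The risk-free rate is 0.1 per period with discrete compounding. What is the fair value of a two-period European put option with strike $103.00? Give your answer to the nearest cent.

Risk-neutral probability p = (1 + 0.1 − 0.75)/(1.4 − 0.75) = 0.3500/0.6500 = 0.5385
Terminal stock prices: S_uu = 245, S_ud = 131.2, S_dd = 70.31
Terminal payoffs (K − S): max(-142, 0) = 0, max(-28.25, 0) = 0, max(32.69, 0) = 32.69
Node u (S = 175): V_u = 1/1.1·[0.5385·0.0000 + 0.4615·0.0000] = 0.0000
Node d (S = 93.75): V_d = 1/1.1·[0.5385·0.0000 + 0.4615·32.6875] = 13.7150
Node 0 (S = 125): V_0 = 1/1.1·[0.5385·0.0000 + 0.4615·13.7150] = 5.7546

$5.75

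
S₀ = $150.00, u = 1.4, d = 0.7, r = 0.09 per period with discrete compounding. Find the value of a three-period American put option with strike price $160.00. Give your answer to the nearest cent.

Risk-neutral probability p = (1 + 0.09 − 0.7)/(1.4 − 0.7) = 0.3900/0.7000 = 0.5571
Terminal stock prices: S_uuu = 411.6, S_uud = 205.8, S_udd = 102.9, S_ddd = 51.45
Terminal payoffs (K − S): max(-251.6, 0) = 0, max(-45.8, 0) = 0, max(57.1, 0) = 57.1, max(108.6, 0) = 108.6
Node uu (S = 294): continuation = 1/1.09·[0.5571·0.0000 + 0.4429·0.0000] = 0.0000; exercise value = 0.0000 ≤ continuation, so V_uu = 0.0000
Node ud (S = 147): continuation = 1/1.09·[0.5571·0.0000 + 0.4429·57.1000] = 23.1992; exercise value = 13.0000 ≤ continuation, so V_ud = 23.1992
Node dd (S = 73.5): continuation = 1/1.09·[0.5571·57.1000 + 0.4429·108.5500] = 73.2890; exercise value = 86.5000 > continuation, so V_dd = 86.5000 (exercise)
Node u (S = 210): continuation = 1/1.09·[0.5571·0.0000 + 0.4429·23.1992] = 9.4256; exercise value = 0.0000 ≤ continuation, so V_u = 9.4256
Node d (S = 105): continuation = 1/1.09·[0.5571·23.1992 + 0.4429·86.5000] = 47.0022; exercise value = 55.0000 > continuation, so V_d = 55.0000 (exercise)
Node 0 (S = 150): continuation = 1/1.09·[0.5571·9.4256 + 0.4429·55.0000] = 27.1638; exercise value = 10.0000 ≤ continuation, so V_0 = 27.1638

$27.16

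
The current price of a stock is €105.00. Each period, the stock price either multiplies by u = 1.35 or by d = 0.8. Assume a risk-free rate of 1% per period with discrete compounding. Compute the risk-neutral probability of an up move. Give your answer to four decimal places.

p = 0.3818

Risk-neutral probability p = (1 + 0.01 − 0.8)/(1.35 − 0.8) = 0.2100/0.5500 = 0.3818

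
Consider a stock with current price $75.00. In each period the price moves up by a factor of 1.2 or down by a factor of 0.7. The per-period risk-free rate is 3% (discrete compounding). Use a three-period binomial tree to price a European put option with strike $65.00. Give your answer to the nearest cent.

Risk-neutral probability p = (1 + 0.03 − 0.7)/(1.2 − 0.7) = 0.3300/0.5000 = 0.6600
Terminal stock prices: S_uuu = 129.6, S_uud = 75.6, S_udd = 44.1, S_ddd = 25.72
Terminal payoffs (K − S): max(-64.6, 0) = 0, max(-10.6, 0) = 0, max(20.9, 0) = 20.9, max(39.28, 0) = 39.28
Node uu (S = 108): V_uu = 1/1.03·[0.6600·0.0000 + 0.3400·0.0000] = 0.0000
Node ud (S = 63): V_ud = 1/1.03·[0.6600·0.0000 + 0.3400·20.9000] = 6.8990
Node dd (S = 36.75): V_dd = 1/1.03·[0.6600·20.9000 + 0.3400·39.2750] = 26.3568
Node u (S = 90): V_u = 1/1.03·[0.6600·0.0000 + 0.3400·6.8990] = 2.2773
Node d (S = 52.5): V_d = 1/1.03·[0.6600·6.8990 + 0.3400·26.3568] = 13.1210
Node 0 (S = 75): V_0 = 1/1.03·[0.6600·2.2773 + 0.3400·13.1210] = 5.7905

$5.79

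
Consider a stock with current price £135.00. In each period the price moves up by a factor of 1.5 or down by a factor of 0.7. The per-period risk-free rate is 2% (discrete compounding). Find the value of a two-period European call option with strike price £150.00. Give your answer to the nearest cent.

Risk-neutral probability p = (1 + 0.02 − 0.7)/(1.5 − 0.7) = 0.3200/0.8000 = 0.4000
Terminal stock prices: S_uu = 303.8, S_ud = 141.8, S_dd = 66.15
Terminal payoffs (S − K): max(153.8, 0) = 153.8, max(-8.25, 0) = 0, max(-83.85, 0) = 0
Node u (S = 202.5): V_u = 1/1.02·[0.4000·153.7500 + 0.6000·0.0000] = 60.2941
Node d (S = 94.5): V_d = 1/1.02·[0.4000·0.0000 + 0.6000·0.0000] = 0.0000
Node 0 (S = 135): V_0 = 1/1.02·[0.4000·60.2941 + 0.6000·0.0000] = 23.6448

£23.64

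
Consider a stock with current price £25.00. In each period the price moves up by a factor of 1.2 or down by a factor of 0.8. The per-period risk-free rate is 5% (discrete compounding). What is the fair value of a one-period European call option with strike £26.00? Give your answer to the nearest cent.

Risk-neutral probability p = (1 + 0.05 − 0.8)/(1.2 − 0.8) = 0.2500/0.4000 = 0.6250
Terminal stock prices: S_u = 30, S_d = 20
Terminal payoffs (S − K): max(4, 0) = 4, max(-6, 0) = 0
Node 0 (S = 25): V_0 = 1/1.05·[0.6250·4.0000 + 0.3750·0.0000] = 2.3810

£2.38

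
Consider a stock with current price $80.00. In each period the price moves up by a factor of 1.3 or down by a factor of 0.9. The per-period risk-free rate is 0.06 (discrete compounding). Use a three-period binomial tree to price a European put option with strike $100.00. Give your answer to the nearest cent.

Risk-neutral probability p = (1 + 0.06 − 0.9)/(1.3 − 0.9) = 0.1600/0.4000 = 0.4000
Terminal stock prices: S_uuu = 175.8, S_uud = 121.7, S_udd = 84.24, S_ddd = 58.32
Terminal payoffs (K − S): max(-75.76, 0) = 0, max(-21.68, 0) = 0, max(15.76, 0) = 15.76, max(41.68, 0) = 41.68
Node uu (S = 135.2): V_uu = 1/1.06·[0.4000·0.0000 + 0.6000·0.0000] = 0.0000
Node ud (S = 93.6): V_ud = 1/1.06·[0.4000·0.0000 + 0.6000·15.7600] = 8.9208
Node dd (S = 64.8): V_dd = 1/1.06·[0.4000·15.7600 + 0.6000·41.6800] = 29.5396
Node u (S = 104): V_u = 1/1.06·[0.4000·0.0000 + 0.6000·8.9208] = 5.0495
Node d (S = 72): V_d = 1/1.06·[0.4000·8.9208 + 0.6000·29.5396] = 20.0869
Node 0 (S = 80): V_0 = 1/1.06·[0.4000·5.0495 + 0.6000·20.0869] = 13.2754

$13.28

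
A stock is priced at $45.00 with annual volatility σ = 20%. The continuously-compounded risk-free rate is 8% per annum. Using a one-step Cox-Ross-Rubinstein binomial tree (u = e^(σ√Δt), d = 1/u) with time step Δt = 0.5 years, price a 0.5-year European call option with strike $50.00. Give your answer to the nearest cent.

$1.07

CRR parameters: u = e^(σ√Δt) = e^(0.2·√0.5) = 1.1519, d = 1/u = 0.8681
Per-period rate: rΔt = 0.08·0.5 = 0.04, so R = e^0.04 = 1.0408
Risk-neutral probability p = (e^0.04 − 0.8681)/(1.1519 − 0.8681) = 0.1727/0.2838 = 0.6085
Terminal stock prices: S_u = 51.84, S_d = 39.07
Terminal payoffs (S − K): max(1.836, 0) = 1.836, max(-10.93, 0) = 0
Node 0 (S = 45): V_0 = e^(−0.04)·[0.6085·1.8359 + 0.3915·0.0000] = 1.0734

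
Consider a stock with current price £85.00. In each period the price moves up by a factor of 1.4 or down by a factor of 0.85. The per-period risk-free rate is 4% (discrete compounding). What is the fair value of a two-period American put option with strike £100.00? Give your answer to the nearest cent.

Risk-neutral probability p = (1 + 0.04 − 0.85)/(1.4 − 0.85) = 0.1900/0.5500 = 0.3455
Terminal stock prices: S_uu = 166.6, S_ud = 101.1, S_dd = 61.41
Terminal payoffs (K − S): max(-66.6, 0) = 0, max(-1.15, 0) = 0, max(38.59, 0) = 38.59
Node u (S = 119): continuation = 1/1.04·[0.3455·0.0000 + 0.6545·0.0000] = 0.0000; exercise value = 0.0000 ≤ continuation, so V_u = 0.0000
Node d (S = 72.25): continuation = 1/1.04·[0.3455·0.0000 + 0.6545·38.5875] = 24.2858; exercise value = 27.7500 > continuation, so V_d = 27.7500 (exercise)
Node 0 (S = 85): continuation = 1/1.04·[0.3455·0.0000 + 0.6545·27.7500] = 17.4650; exercise value = 15.0000 ≤ continuation, so V_0 = 17.4650

£17.47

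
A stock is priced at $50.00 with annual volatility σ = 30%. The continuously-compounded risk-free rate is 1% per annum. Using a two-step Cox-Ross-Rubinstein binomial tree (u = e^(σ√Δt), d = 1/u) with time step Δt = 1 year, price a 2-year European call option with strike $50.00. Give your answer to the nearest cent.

CRR parameters: u = e^(σ√Δt) = e^(0.3·√1) = 1.3499, d = 1/u = 0.7408
Per-period rate: rΔt = 0.01·1 = 0.01, so R = e^0.01 = 1.0101
Risk-neutral probability p = (e^0.01 − 0.7408)/(1.3499 − 0.7408) = 0.2692/0.6090 = 0.4421
Terminal stock prices: S_uu = 91.11, S_ud = 50, S_dd = 27.44
Terminal payoffs (S − K): max(41.11, 0) = 41.11, max(0, 0) = 0, max(-22.56, 0) = 0
Node u (S = 67.49): V_u = e^(−0.01)·[0.4421·41.1059 + 0.5579·0.0000] = 17.9904
Node d (S = 37.04): V_d = e^(−0.01)·[0.4421·0.0000 + 0.5579·0.0000] = 0.0000
Node 0 (S = 50): V_0 = e^(−0.01)·[0.4421·17.9904 + 0.5579·0.0000] = 7.8737

$7.87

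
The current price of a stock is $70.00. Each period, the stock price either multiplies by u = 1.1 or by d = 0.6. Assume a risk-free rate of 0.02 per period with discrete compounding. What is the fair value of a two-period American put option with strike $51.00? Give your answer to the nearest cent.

$2.03

Risk-neutral probability p = (1 + 0.02 − 0.6)/(1.1 − 0.6) = 0.4200/0.5000 = 0.8400
Terminal stock prices: S_uu = 84.7, S_ud = 46.2, S_dd = 25.2
Terminal payoffs (K − S): max(-33.7, 0) = 0, max(4.8, 0) = 4.8, max(25.8, 0) = 25.8
Node u (S = 77): continuation = 1/1.02·[0.8400·0.0000 + 0.1600·4.8000] = 0.7529; exercise value = 0.0000 ≤ continuation, so V_u = 0.7529
Node d (S = 42): continuation = 1/1.02·[0.8400·4.8000 + 0.1600·25.8000] = 8.0000; exercise value = 9.0000 > continuation, so V_d = 9.0000 (exercise)
Node 0 (S = 70): continuation = 1/1.02·[0.8400·0.7529 + 0.1600·9.0000] = 2.0318; exercise value = 0.0000 ≤ continuation, so V_0 = 2.0318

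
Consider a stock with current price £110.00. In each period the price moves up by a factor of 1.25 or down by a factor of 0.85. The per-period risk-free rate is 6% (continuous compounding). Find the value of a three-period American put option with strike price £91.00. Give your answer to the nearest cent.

Risk-neutral probability p = (e^0.06 − 0.85)/(1.25 − 0.85) = 0.2118/0.4000 = 0.5296
Terminal stock prices: S_uuu = 214.8, S_uud = 146.1, S_udd = 99.34, S_ddd = 67.55
Terminal payoffs (K − S): max(-123.8, 0) = 0, max(-55.09, 0) = 0, max(-8.344, 0) = 0, max(23.45, 0) = 23.45
Node uu (S = 171.9): continuation = e^(−0.06)·[0.5296·0.0000 + 0.4704·0.0000] = 0.0000; exercise value = 0.0000 ≤ continuation, so V_uu = 0.0000
Node ud (S = 116.9): continuation = e^(−0.06)·[0.5296·0.0000 + 0.4704·0.0000] = 0.0000; exercise value = 0.0000 ≤ continuation, so V_ud = 0.0000
Node dd (S = 79.47): continuation = e^(−0.06)·[0.5296·0.0000 + 0.4704·23.4463] = 10.3870; exercise value = 11.5250 > continuation, so V_dd = 11.5250 (exercise)
Node u (S = 137.5): continuation = e^(−0.06)·[0.5296·0.0000 + 0.4704·0.0000] = 0.0000; exercise value = 0.0000 ≤ continuation, so V_u = 0.0000
Node d (S = 93.5): continuation = e^(−0.06)·[0.5296·0.0000 + 0.4704·11.5250] = 5.1057; exercise value = 0.0000 ≤ continuation, so V_d = 5.1057
Node 0 (S = 110): continuation = e^(−0.06)·[0.5296·0.0000 + 0.4704·5.1057] = 2.2619; exercise value = 0.0000 ≤ continuation, so V_0 = 2.2619

£2.26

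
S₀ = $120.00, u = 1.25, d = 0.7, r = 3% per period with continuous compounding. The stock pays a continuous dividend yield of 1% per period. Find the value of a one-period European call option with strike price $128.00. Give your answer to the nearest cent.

$12.43

Per-period risk-free factor R = e^0.03 = 1.0305; dividend-adjusted growth = e^(0.03−0.01) = 1.0202.
Risk-neutral probability p = (1.0202 − 0.7)/(1.25 − 0.7) = 0.3202/0.5500 = 0.5822
Terminal stock prices: S_u = 150, S_d = 84
Terminal payoffs (S − K): max(22, 0) = 22, max(-44, 0) = 0
Node 0 (S = 120): V_0 = e^(−0.03)·[0.5822·22.0000 + 0.4178·0.0000] = 12.4295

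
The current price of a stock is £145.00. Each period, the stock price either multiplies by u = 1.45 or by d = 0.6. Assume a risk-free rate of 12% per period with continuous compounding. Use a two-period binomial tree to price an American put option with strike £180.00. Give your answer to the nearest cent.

Risk-neutral probability p = (e^0.12 − 0.6)/(1.45 − 0.6) = 0.5275/0.8500 = 0.6206
Terminal stock prices: S_uu = 304.9, S_ud = 126.1, S_dd = 52.2
Terminal payoffs (K − S): max(-124.9, 0) = 0, max(53.85, 0) = 53.85, max(127.8, 0) = 127.8
Node u (S = 210.2): continuation = e^(−0.12)·[0.6206·0.0000 + 0.3794·53.8500] = 18.1211; exercise value = 0.0000 ≤ continuation, so V_u = 18.1211
Node d (S = 87): continuation = e^(−0.12)·[0.6206·53.8500 + 0.3794·127.8000] = 72.6457; exercise value = 93.0000 > continuation, so V_d = 93.0000 (exercise)
Node 0 (S = 145): continuation = e^(−0.12)·[0.6206·18.1211 + 0.3794·93.0000] = 41.2696; exercise value = 35.0000 ≤ continuation, so V_0 = 41.2696

£41.27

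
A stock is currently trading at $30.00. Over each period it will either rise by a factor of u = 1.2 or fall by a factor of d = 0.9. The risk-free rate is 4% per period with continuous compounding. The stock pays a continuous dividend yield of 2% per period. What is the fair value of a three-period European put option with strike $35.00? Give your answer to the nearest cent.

Per-period risk-free factor R = e^0.04 = 1.0408; dividend-adjusted growth = e^(0.04−0.02) = 1.0202.
Risk-neutral probability p = (1.0202 − 0.9)/(1.2 − 0.9) = 0.1202/0.3000 = 0.4007
Terminal stock prices: S_uuu = 51.84, S_uud = 38.88, S_udd = 29.16, S_ddd = 21.87
Terminal payoffs (K − S): max(-16.84, 0) = 0, max(-3.88, 0) = 0, max(5.84, 0) = 5.84, max(13.13, 0) = 13.13
Node uu (S = 43.2): V_uu = e^(−0.04)·[0.4007·0.0000 + 0.5993·0.0000] = 0.0000
Node ud (S = 32.4): V_ud = e^(−0.04)·[0.4007·0.0000 + 0.5993·5.8400] = 3.3628
Node dd (S = 24.3): V_dd = e^(−0.04)·[0.4007·5.8400 + 0.5993·13.1300] = 9.8088
Node u (S = 36): V_u = e^(−0.04)·[0.4007·0.0000 + 0.5993·3.3628] = 1.9364
Node d (S = 27): V_d = e^(−0.04)·[0.4007·3.3628 + 0.5993·9.8088] = 6.9428
Node 0 (S = 30): V_0 = e^(−0.04)·[0.4007·1.9364 + 0.5993·6.9428] = 4.7433

$4.74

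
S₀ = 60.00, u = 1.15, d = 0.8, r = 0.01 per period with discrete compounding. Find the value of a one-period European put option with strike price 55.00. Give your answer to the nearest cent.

2.77

Risk-neutral probability p = (1 + 0.01 − 0.8)/(1.15 − 0.8) = 0.2100/0.3500 = 0.6000
Terminal stock prices: S_u = 69, S_d = 48
Terminal payoffs (K − S): max(-14, 0) = 0, max(7, 0) = 7
Node 0 (S = 60): V_0 = 1/1.01·[0.6000·0.0000 + 0.4000·7.0000] = 2.7723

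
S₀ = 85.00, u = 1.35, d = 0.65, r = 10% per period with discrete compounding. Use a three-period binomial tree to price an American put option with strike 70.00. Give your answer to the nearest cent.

Risk-neutral probability p = (1 + 0.1 − 0.65)/(1.35 − 0.65) = 0.4500/0.7000 = 0.6429
Terminal stock prices: S_uuu = 209.1, S_uud = 100.7, S_udd = 48.48, S_ddd = 23.34
Terminal payoffs (K − S): max(-139.1, 0) = 0, max(-30.69, 0) = 0, max(21.52, 0) = 21.52, max(46.66, 0) = 46.66
Node uu (S = 154.9): continuation = 1/1.1·[0.6429·0.0000 + 0.3571·0.0000] = 0.0000; exercise value = 0.0000 ≤ continuation, so V_uu = 0.0000
Node ud (S = 74.59): continuation = 1/1.1·[0.6429·0.0000 + 0.3571·21.5181] = 6.9864; exercise value = 0.0000 ≤ continuation, so V_ud = 6.9864
Node dd (S = 35.91): continuation = 1/1.1·[0.6429·21.5181 + 0.3571·46.6569] = 27.7239; exercise value = 34.0875 > continuation, so V_dd = 34.0875 (exercise)
Node u (S = 114.8): continuation = 1/1.1·[0.6429·0.0000 + 0.3571·6.9864] = 2.2683; exercise value = 0.0000 ≤ continuation, so V_u = 2.2683
Node d (S = 55.25): continuation = 1/1.1·[0.6429·6.9864 + 0.3571·34.0875] = 15.1503; exercise value = 14.7500 ≤ continuation, so V_d = 15.1503
Node 0 (S = 85): continuation = 1/1.1·[0.6429·2.2683 + 0.3571·15.1503] = 6.2446; exercise value = 0.0000 ≤ continuation, so V_0 = 6.2446

6.24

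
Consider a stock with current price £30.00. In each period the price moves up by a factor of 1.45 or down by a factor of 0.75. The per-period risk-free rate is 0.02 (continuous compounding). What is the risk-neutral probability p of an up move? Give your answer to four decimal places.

Risk-neutral probability p = (e^0.02 − 0.75)/(1.45 − 0.75) = 0.2702/0.7000 = 0.3860

p = 0.3860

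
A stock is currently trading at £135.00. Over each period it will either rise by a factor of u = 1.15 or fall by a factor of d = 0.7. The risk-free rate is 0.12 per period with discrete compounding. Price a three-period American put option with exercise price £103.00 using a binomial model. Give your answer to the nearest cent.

Risk-neutral probability p = (1 + 0.12 − 0.7)/(1.15 − 0.7) = 0.4200/0.4500 = 0.9333
Terminal stock prices: S_uuu = 205.3, S_uud = 125, S_udd = 76.07, S_ddd = 46.3
Terminal payoffs (K − S): max(-102.3, 0) = 0, max(-21.98, 0) = 0, max(26.93, 0) = 26.93, max(56.7, 0) = 56.7
Node uu (S = 178.5): continuation = 1/1.12·[0.9333·0.0000 + 0.0667·0.0000] = 0.0000; exercise value = 0.0000 ≤ continuation, so V_uu = 0.0000
Node ud (S = 108.7): continuation = 1/1.12·[0.9333·0.0000 + 0.0667·26.9275] = 1.6028; exercise value = 0.0000 ≤ continuation, so V_ud = 1.6028
Node dd (S = 66.15): continuation = 1/1.12·[0.9333·26.9275 + 0.0667·56.6950] = 25.8143; exercise value = 36.8500 > continuation, so V_dd = 36.8500 (exercise)
Node u (S = 155.2): continuation = 1/1.12·[0.9333·0.0000 + 0.0667·1.6028] = 0.0954; exercise value = 0.0000 ≤ continuation, so V_u = 0.0954
Node d (S = 94.5): continuation = 1/1.12·[0.9333·1.6028 + 0.0667·36.8500] = 3.5291; exercise value = 8.5000 > continuation, so V_d = 8.5000 (exercise)
Node 0 (S = 135): continuation = 1/1.12·[0.9333·0.0954 + 0.0667·8.5000] = 0.5855; exercise value = 0.0000 ≤ continuation, so V_0 = 0.5855

£0.59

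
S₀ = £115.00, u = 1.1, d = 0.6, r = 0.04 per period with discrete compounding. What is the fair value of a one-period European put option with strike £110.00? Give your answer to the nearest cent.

£4.73

Risk-neutral probability p = (1 + 0.04 − 0.6)/(1.1 − 0.6) = 0.4400/0.5000 = 0.8800
Terminal stock prices: S_u = 126.5, S_d = 69
Terminal payoffs (K − S): max(-16.5, 0) = 0, max(41, 0) = 41
Node 0 (S = 115): V_0 = 1/1.04·[0.8800·0.0000 + 0.1200·41.0000] = 4.7308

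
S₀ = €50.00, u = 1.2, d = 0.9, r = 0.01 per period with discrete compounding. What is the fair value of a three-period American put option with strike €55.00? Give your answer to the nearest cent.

Risk-neutral probability p = (1 + 0.01 − 0.9)/(1.2 − 0.9) = 0.1100/0.3000 = 0.3667
Terminal stock prices: S_uuu = 86.4, S_uud = 64.8, S_udd = 48.6, S_ddd = 36.45
Terminal payoffs (K − S): max(-31.4, 0) = 0, max(-9.8, 0) = 0, max(6.4, 0) = 6.4, max(18.55, 0) = 18.55
Node uu (S = 72): continuation = 1/1.01·[0.3667·0.0000 + 0.6333·0.0000] = 0.0000; exercise value = 0.0000 ≤ continuation, so V_uu = 0.0000
Node ud (S = 54): continuation = 1/1.01·[0.3667·0.0000 + 0.6333·6.4000] = 4.0132; exercise value = 1.0000 ≤ continuation, so V_ud = 4.0132
Node dd (S = 40.5): continuation = 1/1.01·[0.3667·6.4000 + 0.6333·18.5500] = 13.9554; exercise value = 14.5000 > continuation, so V_dd = 14.5000 (exercise)
Node u (S = 60): continuation = 1/1.01·[0.3667·0.0000 + 0.6333·4.0132] = 2.5165; exercise value = 0.0000 ≤ continuation, so V_u = 2.5165
Node d (S = 45): continuation = 1/1.01·[0.3667·4.0132 + 0.6333·14.5000] = 10.5493; exercise value = 10.0000 ≤ continuation, so V_d = 10.5493
Node 0 (S = 50): continuation = 1/1.01·[0.3667·2.5165 + 0.6333·10.5493] = 7.5287; exercise value = 5.0000 ≤ continuation, so V_0 = 7.5287

€7.53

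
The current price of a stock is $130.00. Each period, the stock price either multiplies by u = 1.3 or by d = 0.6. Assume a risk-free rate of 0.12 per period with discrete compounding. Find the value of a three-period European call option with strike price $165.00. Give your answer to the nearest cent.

Risk-neutral probability p = (1 + 0.12 − 0.6)/(1.3 − 0.6) = 0.5200/0.7000 = 0.7429
Terminal stock prices: S_uuu = 285.6, S_uud = 131.8, S_udd = 60.84, S_ddd = 28.08
Terminal payoffs (S − K): max(120.6, 0) = 120.6, max(-33.18, 0) = 0, max(-104.2, 0) = 0, max(-136.9, 0) = 0
Node uu (S = 219.7): V_uu = 1/1.12·[0.7429·120.6100 + 0.2571·0.0000] = 79.9964
Node ud (S = 101.4): V_ud = 1/1.12·[0.7429·0.0000 + 0.2571·0.0000] = 0.0000
Node dd (S = 46.8): V_dd = 1/1.12·[0.7429·0.0000 + 0.2571·0.0000] = 0.0000
Node u (S = 169): V_u = 1/1.12·[0.7429·79.9964 + 0.2571·0.0000] = 53.0589
Node d (S = 78): V_d = 1/1.12·[0.7429·0.0000 + 0.2571·0.0000] = 0.0000
Node 0 (S = 130): V_0 = 1/1.12·[0.7429·53.0589 + 0.2571·0.0000] = 35.1921

$35.19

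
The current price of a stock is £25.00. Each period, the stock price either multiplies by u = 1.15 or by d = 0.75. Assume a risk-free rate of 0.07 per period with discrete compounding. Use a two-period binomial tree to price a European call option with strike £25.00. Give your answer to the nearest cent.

Risk-neutral probability p = (1 + 0.07 − 0.75)/(1.15 − 0.75) = 0.3200/0.4000 = 0.8000
Terminal stock prices: S_uu = 33.06, S_ud = 21.56, S_dd = 14.06
Terminal payoffs (S − K): max(8.062, 0) = 8.062, max(-3.438, 0) = 0, max(-10.94, 0) = 0
Node u (S = 28.75): V_u = 1/1.07·[0.8000·8.0625 + 0.2000·0.0000] = 6.0280
Node d (S = 18.75): V_d = 1/1.07·[0.8000·0.0000 + 0.2000·0.0000] = 0.0000
Node 0 (S = 25): V_0 = 1/1.07·[0.8000·6.0280 + 0.2000·0.0000] = 4.5069

£4.51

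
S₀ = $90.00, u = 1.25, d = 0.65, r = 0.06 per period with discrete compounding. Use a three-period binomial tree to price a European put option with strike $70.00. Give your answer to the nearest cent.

$5.09

Risk-neutral probability p = (1 + 0.06 − 0.65)/(1.25 − 0.65) = 0.4100/0.6000 = 0.6833
Terminal stock prices: S_uuu = 175.8, S_uud = 91.41, S_udd = 47.53, S_ddd = 24.72
Terminal payoffs (K − S): max(-105.8, 0) = 0, max(-21.41, 0) = 0, max(22.47, 0) = 22.47, max(45.28, 0) = 45.28
Node uu (S = 140.6): V_uu = 1/1.06·[0.6833·0.0000 + 0.3167·0.0000] = 0.0000
Node ud (S = 73.12): V_ud = 1/1.06·[0.6833·0.0000 + 0.3167·22.4687] = 6.7124
Node dd (S = 38.03): V_dd = 1/1.06·[0.6833·22.4687 + 0.3167·45.2837] = 28.0127
Node u (S = 112.5): V_u = 1/1.06·[0.6833·0.0000 + 0.3167·6.7124] = 2.0053
Node d (S = 58.5): V_d = 1/1.06·[0.6833·6.7124 + 0.3167·28.0127] = 12.6957
Node 0 (S = 90): V_0 = 1/1.06·[0.6833·2.0053 + 0.3167·12.6957] = 5.0855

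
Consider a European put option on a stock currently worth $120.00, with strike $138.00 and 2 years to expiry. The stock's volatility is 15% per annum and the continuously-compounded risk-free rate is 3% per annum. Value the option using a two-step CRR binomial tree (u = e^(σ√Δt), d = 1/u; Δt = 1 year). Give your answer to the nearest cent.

$17.14

CRR parameters: u = e^(σ√Δt) = e^(0.15·√1) = 1.1618, d = 1/u = 0.8607
Per-period rate: rΔt = 0.03·1 = 0.03, so R = e^0.03 = 1.0305
Risk-neutral probability p = (e^0.03 − 0.8607)/(1.1618 − 0.8607) = 0.1697/0.3011 = 0.5637
Terminal stock prices: S_uu = 162, S_ud = 120, S_dd = 88.9
Terminal payoffs (K − S): max(-23.98, 0) = 0, max(18, 0) = 18, max(49.1, 0) = 49.1
Node u (S = 139.4): V_u = e^(−0.03)·[0.5637·0.0000 + 0.4363·18.0000] = 7.6212
Node d (S = 103.3): V_d = e^(−0.03)·[0.5637·18.0000 + 0.4363·49.1018] = 30.6365
Node 0 (S = 120): V_0 = e^(−0.03)·[0.5637·7.6212 + 0.4363·30.6365] = 17.1406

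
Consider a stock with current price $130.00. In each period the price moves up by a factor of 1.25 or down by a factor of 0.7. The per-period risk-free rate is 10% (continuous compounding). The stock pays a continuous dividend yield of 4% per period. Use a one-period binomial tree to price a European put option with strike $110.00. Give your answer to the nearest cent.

Per-period risk-free factor R = e^0.1 = 1.1052; dividend-adjusted growth = e^(0.1−0.04) = 1.0618.
Risk-neutral probability p = (1.0618 − 0.7)/(1.25 − 0.7) = 0.3618/0.5500 = 0.6579
Terminal stock prices: S_u = 162.5, S_d = 91
Terminal payoffs (K − S): max(-52.5, 0) = 0, max(19, 0) = 19
Node 0 (S = 130): V_0 = e^(−0.1)·[0.6579·0.0000 + 0.3421·19.0000] = 5.8816

$5.88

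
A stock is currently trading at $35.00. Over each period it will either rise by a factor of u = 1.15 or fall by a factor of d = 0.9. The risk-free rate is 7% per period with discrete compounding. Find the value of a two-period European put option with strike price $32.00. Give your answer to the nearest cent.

Risk-neutral probability p = (1 + 0.07 − 0.9)/(1.15 − 0.9) = 0.1700/0.2500 = 0.6800
Terminal stock prices: S_uu = 46.29, S_ud = 36.23, S_dd = 28.35
Terminal payoffs (K − S): max(-14.29, 0) = 0, max(-4.225, 0) = 0, max(3.65, 0) = 3.65
Node u (S = 40.25): V_u = 1/1.07·[0.6800·0.0000 + 0.3200·0.0000] = 0.0000
Node d (S = 31.5): V_d = 1/1.07·[0.6800·0.0000 + 0.3200·3.6500] = 1.0916
Node 0 (S = 35): V_0 = 1/1.07·[0.6800·0.0000 + 0.3200·1.0916] = 0.3265

$0.33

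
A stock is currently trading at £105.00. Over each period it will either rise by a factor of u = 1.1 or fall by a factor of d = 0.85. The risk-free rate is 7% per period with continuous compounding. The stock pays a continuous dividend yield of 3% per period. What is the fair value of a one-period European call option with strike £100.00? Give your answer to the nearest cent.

Per-period risk-free factor R = e^0.07 = 1.0725; dividend-adjusted growth = e^(0.07−0.03) = 1.0408.
Risk-neutral probability p = (1.0408 − 0.85)/(1.1 − 0.85) = 0.1908/0.2500 = 0.7632
Terminal stock prices: S_u = 115.5, S_d = 89.25
Terminal payoffs (S − K): max(15.5, 0) = 15.5, max(-10.75, 0) = 0
Node 0 (S = 105): V_0 = e^(−0.07)·[0.7632·15.5000 + 0.2368·0.0000] = 11.0305

£11.03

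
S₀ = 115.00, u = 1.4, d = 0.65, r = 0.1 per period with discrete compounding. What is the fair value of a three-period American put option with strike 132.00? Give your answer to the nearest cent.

26.24

Risk-neutral probability p = (1 + 0.1 − 0.65)/(1.4 − 0.65) = 0.4500/0.7500 = 0.6000
Terminal stock prices: S_uuu = 315.6, S_uud = 146.5, S_udd = 68.02, S_ddd = 31.58
Terminal payoffs (K − S): max(-183.6, 0) = 0, max(-14.51, 0) = 0, max(63.98, 0) = 63.98, max(100.4, 0) = 100.4
Node uu (S = 225.4): continuation = 1/1.1·[0.6000·0.0000 + 0.4000·0.0000] = 0.0000; exercise value = 0.0000 ≤ continuation, so V_uu = 0.0000
Node ud (S = 104.7): continuation = 1/1.1·[0.6000·0.0000 + 0.4000·63.9775] = 23.2645; exercise value = 27.3500 > continuation, so V_ud = 27.3500 (exercise)
Node dd (S = 48.59): continuation = 1/1.1·[0.6000·63.9775 + 0.4000·100.4181] = 71.4125; exercise value = 83.4125 > continuation, so V_dd = 83.4125 (exercise)
Node u (S = 161): continuation = 1/1.1·[0.6000·0.0000 + 0.4000·27.3500] = 9.9455; exercise value = 0.0000 ≤ continuation, so V_u = 9.9455
Node d (S = 74.75): continuation = 1/1.1·[0.6000·27.3500 + 0.4000·83.4125] = 45.2500; exercise value = 57.2500 > continuation, so V_d = 57.2500 (exercise)
Node 0 (S = 115): continuation = 1/1.1·[0.6000·9.9455 + 0.4000·57.2500] = 26.2430; exercise value = 17.0000 ≤ continuation, so V_0 = 26.2430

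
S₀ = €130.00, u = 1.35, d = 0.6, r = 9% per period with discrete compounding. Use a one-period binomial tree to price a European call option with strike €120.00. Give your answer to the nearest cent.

Risk-neutral probability p = (1 + 0.09 − 0.6)/(1.35 − 0.6) = 0.4900/0.7500 = 0.6533
Terminal stock prices: S_u = 175.5, S_d = 78
Terminal payoffs (S − K): max(55.5, 0) = 55.5, max(-42, 0) = 0
Node 0 (S = 130): V_0 = 1/1.09·[0.6533·55.5000 + 0.3467·0.0000] = 33.2661

€33.27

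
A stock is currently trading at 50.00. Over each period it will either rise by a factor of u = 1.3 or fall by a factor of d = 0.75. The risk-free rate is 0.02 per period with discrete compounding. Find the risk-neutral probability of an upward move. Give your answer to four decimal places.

p = 0.4909

Risk-neutral probability p = (1 + 0.02 − 0.75)/(1.3 − 0.75) = 0.2700/0.5500 = 0.4909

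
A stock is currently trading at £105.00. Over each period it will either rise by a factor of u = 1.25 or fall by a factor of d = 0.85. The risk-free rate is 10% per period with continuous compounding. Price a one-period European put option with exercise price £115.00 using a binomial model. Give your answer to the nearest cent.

Risk-neutral probability p = (e^0.1 − 0.85)/(1.25 − 0.85) = 0.2552/0.4000 = 0.6379
Terminal stock prices: S_u = 131.2, S_d = 89.25
Terminal payoffs (K − S): max(-16.25, 0) = 0, max(25.75, 0) = 25.75
Node 0 (S = 105): V_0 = e^(−0.1)·[0.6379·0.0000 + 0.3621·25.7500] = 8.4361

£8.44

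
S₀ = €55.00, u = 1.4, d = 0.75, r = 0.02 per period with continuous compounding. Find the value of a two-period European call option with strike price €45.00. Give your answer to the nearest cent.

€16.38

Risk-neutral probability p = (e^0.02 − 0.75)/(1.4 − 0.75) = 0.2702/0.6500 = 0.4157
Terminal stock prices: S_uu = 107.8, S_ud = 57.75, S_dd = 30.94
Terminal payoffs (S − K): max(62.8, 0) = 62.8, max(12.75, 0) = 12.75, max(-14.06, 0) = 0
Node u (S = 77): V_u = e^(−0.02)·[0.4157·62.8000 + 0.5843·12.7500] = 32.8911
Node d (S = 41.25): V_d = e^(−0.02)·[0.4157·12.7500 + 0.5843·0.0000] = 5.1952
Node 0 (S = 55): V_0 = e^(−0.02)·[0.4157·32.8911 + 0.5843·5.1952] = 16.3773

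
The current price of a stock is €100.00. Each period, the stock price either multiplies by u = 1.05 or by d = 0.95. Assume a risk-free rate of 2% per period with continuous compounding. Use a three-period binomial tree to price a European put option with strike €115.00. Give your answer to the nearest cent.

€8.55

Risk-neutral probability p = (e^0.02 − 0.95)/(1.05 − 0.95) = 0.0702/0.1000 = 0.7020
Terminal stock prices: S_uuu = 115.8, S_uud = 104.7, S_udd = 94.76, S_ddd = 85.74
Terminal payoffs (K − S): max(-0.7625, 0) = 0, max(10.26, 0) = 10.26, max(20.24, 0) = 20.24, max(29.26, 0) = 29.26
Node uu (S = 110.2): V_uu = e^(−0.02)·[0.7020·0.0000 + 0.2980·10.2625] = 2.9975
Node ud (S = 99.75): V_ud = e^(−0.02)·[0.7020·10.2625 + 0.2980·20.2375] = 12.9728
Node dd (S = 90.25): V_dd = e^(−0.02)·[0.7020·20.2375 + 0.2980·29.2625] = 22.4728
Node u (S = 105): V_u = e^(−0.02)·[0.7020·2.9975 + 0.2980·12.9728] = 5.8518
Node d (S = 95): V_d = e^(−0.02)·[0.7020·12.9728 + 0.2980·22.4728] = 15.4908
Node 0 (S = 100): V_0 = e^(−0.02)·[0.7020·5.8518 + 0.2980·15.4908] = 8.5514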